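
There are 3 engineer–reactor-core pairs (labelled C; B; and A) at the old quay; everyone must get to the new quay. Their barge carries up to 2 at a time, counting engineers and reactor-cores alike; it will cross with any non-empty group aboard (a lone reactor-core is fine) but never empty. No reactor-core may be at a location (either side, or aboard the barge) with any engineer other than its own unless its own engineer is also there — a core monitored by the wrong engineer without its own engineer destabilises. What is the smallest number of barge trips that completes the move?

Counting alone: each trip to the new quay takes at most 2 across and each return brings at least 1 back, so after t trips out (and t−1 returns) at most 2t − (t−1) of the 6 are across; that first reaches 6 at t = 5, so at least 9 crossings are needed.
The safety rule pushes this higher. Following every safe sequence of crossings, the most of the 6 that can be at the new quay as the barge arrives there on crossing 9 is 5 — never all 6.
So no plan with fewer than 11 crossings exists, and this one achieves 11:
1. engineer C and reactor-core C cross → the new quay.
2. engineer C crosses ← the old quay.
3. reactor-core A and reactor-core B cross → the new quay.
4. reactor-core C crosses ← the old quay.
5. engineer A and engineer B cross → the new quay.
6. engineer B and reactor-core B cross ← the old quay.
7. engineer B and engineer C cross → the new quay.
8. reactor-core A crosses ← the old quay.
9. reactor-core B and reactor-core C cross → the new quay.
10. engineer A crosses ← the old quay.
11. engineer A and reactor-core A cross → the new quay.

11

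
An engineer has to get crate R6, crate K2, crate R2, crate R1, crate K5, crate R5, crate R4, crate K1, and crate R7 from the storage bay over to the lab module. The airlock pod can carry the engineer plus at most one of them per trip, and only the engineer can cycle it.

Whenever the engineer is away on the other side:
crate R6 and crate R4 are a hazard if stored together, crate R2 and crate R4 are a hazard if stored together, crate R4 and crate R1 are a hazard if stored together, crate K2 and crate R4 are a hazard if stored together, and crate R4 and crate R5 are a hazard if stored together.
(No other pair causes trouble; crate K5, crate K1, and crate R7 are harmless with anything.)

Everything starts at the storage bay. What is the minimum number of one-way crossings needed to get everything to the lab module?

impossible

Following every safe sequence of crossings from the start, the most of the 9 that can be at the lab module as the airlock pod arrives there on crossings 1, 3, 5, 7, 9 is 1, 2, 3, 4, 5 respectively; the best ever achieved is 5 of 9.
From crossing 11 on, no configuration arises that was not already reachable earlier: only 104 distinct safe configurations (who is on which side, and where the airlock pod is) can ever be reached, none of them has everyone across, and every continuation just revisits them. So no valid plan exists.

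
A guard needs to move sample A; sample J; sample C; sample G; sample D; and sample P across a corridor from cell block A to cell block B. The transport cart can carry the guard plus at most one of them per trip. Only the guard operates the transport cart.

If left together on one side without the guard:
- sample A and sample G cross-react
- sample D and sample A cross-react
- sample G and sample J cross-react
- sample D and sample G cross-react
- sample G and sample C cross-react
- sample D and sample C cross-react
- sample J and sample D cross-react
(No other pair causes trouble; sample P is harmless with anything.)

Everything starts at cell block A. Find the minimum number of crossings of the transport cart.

Whatever the first load, the items left behind include a forbidden pair without the guard. No opening move is safe, so no plan exists.

impossible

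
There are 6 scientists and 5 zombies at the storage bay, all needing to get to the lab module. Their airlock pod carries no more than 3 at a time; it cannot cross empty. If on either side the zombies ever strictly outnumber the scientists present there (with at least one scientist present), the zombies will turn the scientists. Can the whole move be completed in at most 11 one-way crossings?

Yes — this plan uses 9 crossings (≤ 11):
1. 3 zombies → the lab module.  (the storage bay: 6S 2Z; the lab module: 0S 3Z)
2. 1 zombie ← the storage bay.  (the storage bay: 6S 3Z; the lab module: 0S 2Z)
3. 3 scientists → the lab module.  (the storage bay: 3S 3Z; the lab module: 3S 2Z)
4. 1 scientist ← the storage bay.  (the storage bay: 4S 3Z; the lab module: 2S 2Z)
5. 2 scientists and 1 zombie → the lab module.  (the storage bay: 2S 2Z; the lab module: 4S 3Z)
6. 1 scientist ← the storage bay.  (the storage bay: 3S 2Z; the lab module: 3S 3Z)
7. 2 scientists and 1 zombie → the lab module.  (the storage bay: 1S 1Z; the lab module: 5S 4Z)
8. 1 scientist ← the storage bay.  (the storage bay: 2S 1Z; the lab module: 4S 4Z)
9. 2 scientists and 1 zombie → the lab module.  (the storage bay: 0S 0Z; the lab module: 6S 5Z)

Yes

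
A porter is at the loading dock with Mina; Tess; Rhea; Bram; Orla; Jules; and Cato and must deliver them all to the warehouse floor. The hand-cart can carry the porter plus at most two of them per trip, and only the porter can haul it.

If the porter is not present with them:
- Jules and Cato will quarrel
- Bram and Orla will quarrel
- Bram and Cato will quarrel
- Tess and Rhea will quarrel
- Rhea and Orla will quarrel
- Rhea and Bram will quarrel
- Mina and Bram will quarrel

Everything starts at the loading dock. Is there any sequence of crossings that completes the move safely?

No

Whatever the first load, the items left behind include a forbidden pair without the porter. No opening move is safe, so no plan exists.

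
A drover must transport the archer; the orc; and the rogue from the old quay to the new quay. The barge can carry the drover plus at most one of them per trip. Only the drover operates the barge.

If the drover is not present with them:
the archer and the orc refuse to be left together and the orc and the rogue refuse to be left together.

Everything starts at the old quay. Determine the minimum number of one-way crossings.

Counting alone: the drover can take at most 1 across per trip to the new quay, so moving all 3 needs at least 3 loaded trips out, with a return between consecutive ones — at least 5 crossings.
The safety rule pushes this higher. Following every safe sequence of crossings, the most of the 3 that can be at the new quay as the barge arrives there on crossing 5 is 2 — never all 3.
So no plan with fewer than 7 crossings exists, and this one achieves 7:
1. Drover goes to the new quay with the orc.  [the old quay: the archer, the rogue | the new quay: the orc]
2. Drover goes back to the old quay alone.  [the old quay: the archer, the rogue | the new quay: the orc]
3. Drover goes to the new quay with the archer.  [the old quay: the rogue | the new quay: the archer, the orc]
4. Drover goes back to the old quay with the orc.  [the old quay: the orc, the rogue | the new quay: the archer]
5. Drover goes to the new quay with the rogue.  [the old quay: the orc | the new quay: the archer, the rogue]
6. Drover goes back to the old quay alone.  [the old quay: the orc | the new quay: the archer, the rogue]
7. Drover goes to the new quay with the orc.  [the old quay: — | the new quay: the archer, the orc, the rogue]

7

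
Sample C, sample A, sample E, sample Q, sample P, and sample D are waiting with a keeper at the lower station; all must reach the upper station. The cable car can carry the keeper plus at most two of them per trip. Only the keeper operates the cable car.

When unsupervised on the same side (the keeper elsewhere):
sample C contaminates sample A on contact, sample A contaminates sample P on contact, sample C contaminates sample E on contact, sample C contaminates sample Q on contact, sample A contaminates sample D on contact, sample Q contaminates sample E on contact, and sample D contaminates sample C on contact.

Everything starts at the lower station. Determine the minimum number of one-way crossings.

impossible

Whatever the first load, the items left behind include a forbidden pair without the keeper. No opening move is safe, so no plan exists.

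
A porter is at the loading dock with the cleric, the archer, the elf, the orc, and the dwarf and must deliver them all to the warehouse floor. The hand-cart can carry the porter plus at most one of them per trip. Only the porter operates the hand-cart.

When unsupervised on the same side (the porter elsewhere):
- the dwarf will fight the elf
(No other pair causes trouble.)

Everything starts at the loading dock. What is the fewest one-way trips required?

Counting alone: the porter can take at most 1 across per trip to the warehouse floor, so moving all 5 needs at least 5 loaded trips out, with a return between consecutive ones — at least 9 crossings.
The plan below uses exactly 9 crossings, so it is optimal:
1. Porter goes to the warehouse floor with the elf.  [the loading dock: the archer, the cleric, the dwarf, the orc | the warehouse floor: the elf]
2. Porter goes back to the loading dock alone.  [the loading dock: the archer, the cleric, the dwarf, the orc | the warehouse floor: the elf]
3. Porter goes to the warehouse floor with the cleric.  [the loading dock: the archer, the dwarf, the orc | the warehouse floor: the cleric, the elf]
4. Porter goes back to the loading dock alone.  [the loading dock: the archer, the dwarf, the orc | the warehouse floor: the cleric, the elf]
5. Porter goes to the warehouse floor with the archer.  [the loading dock: the dwarf, the orc | the warehouse floor: the archer, the cleric, the elf]
6. Porter goes back to the loading dock alone.  [the loading dock: the dwarf, the orc | the warehouse floor: the archer, the cleric, the elf]
7. Porter goes to the warehouse floor with the orc.  [the loading dock: the dwarf | the warehouse floor: the archer, the cleric, the elf, the orc]
8. Porter goes back to the loading dock alone.  [the loading dock: the dwarf | the warehouse floor: the archer, the cleric, the elf, the orc]
9. Porter goes to the warehouse floor with the dwarf.  [the loading dock: — | the warehouse floor: the archer, the cleric, the dwarf, the elf, the orc]

9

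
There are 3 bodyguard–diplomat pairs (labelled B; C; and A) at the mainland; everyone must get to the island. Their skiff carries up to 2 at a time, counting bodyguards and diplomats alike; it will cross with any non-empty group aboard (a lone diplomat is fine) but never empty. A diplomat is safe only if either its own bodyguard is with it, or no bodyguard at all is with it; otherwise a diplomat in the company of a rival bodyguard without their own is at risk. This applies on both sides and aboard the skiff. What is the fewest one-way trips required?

11

Counting alone: each trip to the island takes at most 2 across and each return brings at least 1 back, so after t trips out (and t−1 returns) at most 2t − (t−1) of the 6 are across; that first reaches 6 at t = 5, so at least 9 crossings are needed.
The safety rule pushes this higher. Following every safe sequence of crossings, the most of the 6 that can be at the island as the skiff arrives there on crossing 9 is 5 — never all 6.
So no plan with fewer than 11 crossings exists, and this one achieves 11:
1. bodyguard B and diplomat B cross → the island.
2. bodyguard B crosses ← the mainland.
3. diplomat A and diplomat C cross → the island.
4. diplomat B crosses ← the mainland.
5. bodyguard A and bodyguard C cross → the island.
6. bodyguard C and diplomat C cross ← the mainland.
7. bodyguard B and bodyguard C cross → the island.
8. diplomat A crosses ← the mainland.
9. diplomat B and diplomat C cross → the island.
10. bodyguard A crosses ← the mainland.
11. bodyguard A and diplomat A cross → the island.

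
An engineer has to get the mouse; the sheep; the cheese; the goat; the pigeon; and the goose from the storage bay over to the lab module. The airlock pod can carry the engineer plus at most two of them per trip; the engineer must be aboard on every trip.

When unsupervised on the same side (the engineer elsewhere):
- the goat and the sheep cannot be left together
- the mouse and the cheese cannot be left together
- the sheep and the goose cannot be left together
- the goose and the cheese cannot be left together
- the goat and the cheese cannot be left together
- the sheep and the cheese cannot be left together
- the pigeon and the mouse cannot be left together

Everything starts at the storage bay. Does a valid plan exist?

Whatever the first load, the items left behind include a forbidden pair without the engineer. No opening move is safe, so no plan exists.

No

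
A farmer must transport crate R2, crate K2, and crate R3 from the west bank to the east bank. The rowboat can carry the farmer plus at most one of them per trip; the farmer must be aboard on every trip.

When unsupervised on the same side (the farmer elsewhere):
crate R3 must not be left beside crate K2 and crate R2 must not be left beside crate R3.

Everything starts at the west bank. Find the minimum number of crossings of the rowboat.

7

Counting alone: the farmer can take at most 1 across per trip to the east bank, so moving all 3 needs at least 3 loaded trips out, with a return between consecutive ones — at least 5 crossings.
The safety rule pushes this higher. Following every safe sequence of crossings, the most of the 3 that can be at the east bank as the rowboat arrives there on crossing 5 is 2 — never all 3.
So no plan with fewer than 7 crossings exists, and this one achieves 7:
1. Farmer goes to the east bank with crate R3.
2. Farmer goes back to the west bank alone.
3. Farmer goes to the east bank with crate R2.
4. Farmer goes back to the west bank with crate R3.
5. Farmer goes to the east bank with crate K2.
6. Farmer goes back to the west bank alone.
7. Farmer goes to the east bank with crate R3.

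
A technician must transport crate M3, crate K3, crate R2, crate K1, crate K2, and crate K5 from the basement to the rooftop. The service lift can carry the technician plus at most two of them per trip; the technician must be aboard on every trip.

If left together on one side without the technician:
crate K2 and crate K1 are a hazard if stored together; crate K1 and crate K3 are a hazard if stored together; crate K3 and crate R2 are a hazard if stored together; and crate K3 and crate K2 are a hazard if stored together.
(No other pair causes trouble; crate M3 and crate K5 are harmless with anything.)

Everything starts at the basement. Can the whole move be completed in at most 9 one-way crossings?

Yes — this plan uses 9 crossings (≤ 9):
1. Technician goes to the rooftop with crate K1 and crate K3.
2. Technician goes back to the basement with crate K3.
3. Technician goes to the rooftop with crate K3 and crate M3.
4. Technician goes back to the basement with crate K3.
5. Technician goes to the rooftop with crate K3 and crate R2.
6. Technician goes back to the basement with crate K3.
7. Technician goes to the rooftop with crate K3 and crate K5.
8. Technician goes back to the basement with crate K3.
9. Technician goes to the rooftop with crate K2 and crate K3.

Yes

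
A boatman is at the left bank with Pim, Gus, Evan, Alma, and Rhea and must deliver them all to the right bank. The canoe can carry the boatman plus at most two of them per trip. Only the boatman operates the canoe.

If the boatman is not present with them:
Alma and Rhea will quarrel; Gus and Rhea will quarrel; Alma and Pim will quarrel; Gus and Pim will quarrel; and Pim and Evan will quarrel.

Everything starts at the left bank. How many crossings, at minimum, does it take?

Counting alone: the boatman can take at most 2 across per trip to the right bank, so moving all 5 needs at least 3 loaded trips out, with a return between consecutive ones — at least 5 crossings.
The safety rule pushes this higher. Following every safe sequence of crossings, the most of the 5 that can be at the right bank as the canoe arrives there on crossing 5 is 4 — never all 5.
So no plan with fewer than 7 crossings exists, and this one achieves 7:
1. Boatman goes to the right bank with Pim and Rhea.
2. Boatman goes back to the left bank alone.
3. Boatman goes to the right bank with Gus.
4. Boatman goes back to the left bank with Pim and Rhea.
5. Boatman goes to the right bank with Alma and Evan.
6. Boatman goes back to the left bank alone.
7. Boatman goes to the right bank with Pim and Rhea.

7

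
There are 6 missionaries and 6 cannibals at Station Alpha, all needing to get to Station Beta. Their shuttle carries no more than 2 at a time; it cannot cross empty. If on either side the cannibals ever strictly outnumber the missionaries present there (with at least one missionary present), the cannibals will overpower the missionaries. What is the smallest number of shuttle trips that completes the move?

impossible

Following every safe sequence of crossings from the start, the most of the 12 that can be at Station Beta as the shuttle arrives there on crossings 1, 3, 5, 7, 9 is 2, 3, 4, 5, 6 respectively; the best ever achieved is 6 of 12.
From crossing 11 on, no configuration arises that was not already reachable earlier: only 15 distinct safe configurations (who is on which side, and where the shuttle is) can ever be reached, none of them has everyone across, and every continuation just revisits them. They are: 0 missionaries + 0 cannibals across (shuttle back at the start); 0 missionaries + 1 cannibal across (shuttle there); 0 missionaries + 1 cannibal across (shuttle back at the start); 0 missionaries + 2 cannibals across (shuttle there); 0 missionaries + 2 cannibals across (shuttle back at the start); 0 missionaries + 3 cannibals across (shuttle there); 0 missionaries + 3 cannibals across (shuttle back at the start); 0 missionaries + 4 cannibals across (shuttle there); 0 missionaries + 4 cannibals across (shuttle back at the start); 0 missionaries + 5 cannibals across (shuttle there); 0 missionaries + 5 cannibals across (shuttle back at the start); 0 missionaries + 6 cannibals across (shuttle there); 1 missionary + 1 cannibal across (shuttle there); 1 missionary + 1 cannibal across (shuttle back at the start); 2 missionaries + 2 cannibals across (shuttle there). So no valid plan exists.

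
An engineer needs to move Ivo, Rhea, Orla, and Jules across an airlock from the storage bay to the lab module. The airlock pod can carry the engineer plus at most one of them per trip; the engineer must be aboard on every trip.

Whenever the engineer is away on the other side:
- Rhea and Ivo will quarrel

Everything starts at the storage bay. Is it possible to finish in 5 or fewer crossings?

No

Counting alone: the engineer can take at most 1 across per trip to the lab module, so moving all 4 needs at least 4 loaded trips out, with a return between consecutive ones — at least 7 crossings.
Since 5 < 7, 5 crossings cannot be enough. (The shortest complete plan in fact takes 7:)
1. Engineer goes to the lab module with Ivo.
2. Engineer goes back to the storage bay alone.
3. Engineer goes to the lab module with Orla.
4. Engineer goes back to the storage bay alone.
5. Engineer goes to the lab module with Jules.
6. Engineer goes back to the storage bay alone.
7. Engineer goes to the lab module with Rhea.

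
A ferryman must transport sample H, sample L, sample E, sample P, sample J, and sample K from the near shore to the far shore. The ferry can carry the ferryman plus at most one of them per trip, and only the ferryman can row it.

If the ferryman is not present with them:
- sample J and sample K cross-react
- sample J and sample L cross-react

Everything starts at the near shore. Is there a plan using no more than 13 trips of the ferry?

Yes

Yes — this plan uses 13 crossings (≤ 13):
1. Ferryman goes to the far shore with sample J.  [the near shore: sample E, sample H, sample K, sample L, sample P | the far shore: sample J]
2. Ferryman goes back to the near shore alone.  [the near shore: sample E, sample H, sample K, sample L, sample P | the far shore: sample J]
3. Ferryman goes to the far shore with sample H.  [the near shore: sample E, sample K, sample L, sample P | the far shore: sample H, sample J]
4. Ferryman goes back to the near shore alone.  [the near shore: sample E, sample K, sample L, sample P | the far shore: sample H, sample J]
5. Ferryman goes to the far shore with sample L.  [the near shore: sample E, sample K, sample P | the far shore: sample H, sample J, sample L]
6. Ferryman goes back to the near shore with sample J.  [the near shore: sample E, sample J, sample K, sample P | the far shore: sample H, sample L]
7. Ferryman goes to the far shore with sample K.  [the near shore: sample E, sample J, sample P | the far shore: sample H, sample K, sample L]
8. Ferryman goes back to the near shore alone.  [the near shore: sample E, sample J, sample P | the far shore: sample H, sample K, sample L]
9. Ferryman goes to the far shore with sample E.  [the near shore: sample J, sample P | the far shore: sample E, sample H, sample K, sample L]
10. Ferryman goes back to the near shore alone.  [the near shore: sample J, sample P | the far shore: sample E, sample H, sample K, sample L]
11. Ferryman goes to the far shore with sample P.  [the near shore: sample J | the far shore: sample E, sample H, sample K, sample L, sample P]
12. Ferryman goes back to the near shore alone.  [the near shore: sample J | the far shore: sample E, sample H, sample K, sample L, sample P]
13. Ferryman goes to the far shore with sample J.  [the near shore: — | the far shore: sample E, sample H, sample J, sample K, sample L, sample P]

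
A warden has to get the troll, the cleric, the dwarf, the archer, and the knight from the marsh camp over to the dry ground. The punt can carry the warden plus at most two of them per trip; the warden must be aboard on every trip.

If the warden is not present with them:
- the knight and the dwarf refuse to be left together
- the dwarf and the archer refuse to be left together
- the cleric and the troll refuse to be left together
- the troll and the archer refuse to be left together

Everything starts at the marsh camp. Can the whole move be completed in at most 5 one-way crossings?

No

Counting alone: the warden can take at most 2 across per trip to the dry ground, so moving all 5 needs at least 3 loaded trips out, with a return between consecutive ones — at least 5 crossings.
The safety rule pushes this higher. Following every safe sequence of crossings, the most of the 5 that can be at the dry ground as the punt arrives there on crossing 5 is 4 — never all 5.
So the move cannot be finished within 5 crossings. (The shortest complete plan takes 7:)
1. Warden goes to the dry ground with the dwarf and the troll.
2. Warden goes back to the marsh camp alone.
3. Warden goes to the dry ground with the cleric.
4. Warden goes back to the marsh camp with the troll.
5. Warden goes to the dry ground with the archer and the knight.
6. Warden goes back to the marsh camp with the dwarf.
7. Warden goes to the dry ground with the dwarf and the troll.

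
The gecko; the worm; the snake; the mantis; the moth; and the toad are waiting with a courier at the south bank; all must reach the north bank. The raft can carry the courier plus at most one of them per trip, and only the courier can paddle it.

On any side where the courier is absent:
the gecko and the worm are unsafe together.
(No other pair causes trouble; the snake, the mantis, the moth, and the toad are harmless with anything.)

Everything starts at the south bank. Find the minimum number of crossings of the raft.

Counting alone: the courier can take at most 1 across per trip to the north bank, so moving all 6 needs at least 6 loaded trips out, with a return between consecutive ones — at least 11 crossings.
The plan below uses exactly 11 crossings, so it is optimal:
1. Courier goes to the north bank with the gecko.  [the south bank: the mantis, the moth, the snake, the toad, the worm | the north bank: the gecko]
2. Courier goes back to the south bank alone.  [the south bank: the mantis, the moth, the snake, the toad, the worm | the north bank: the gecko]
3. Courier goes to the north bank with the snake.  [the south bank: the mantis, the moth, the toad, the worm | the north bank: the gecko, the snake]
4. Courier goes back to the south bank alone.  [the south bank: the mantis, the moth, the toad, the worm | the north bank: the gecko, the snake]
5. Courier goes to the north bank with the mantis.  [the south bank: the moth, the toad, the worm | the north bank: the gecko, the mantis, the snake]
6. Courier goes back to the south bank alone.  [the south bank: the moth, the toad, the worm | the north bank: the gecko, the mantis, the snake]
7. Courier goes to the north bank with the moth.  [the south bank: the toad, the worm | the north bank: the gecko, the mantis, the moth, the snake]
8. Courier goes back to the south bank alone.  [the south bank: the toad, the worm | the north bank: the gecko, the mantis, the moth, the snake]
9. Courier goes to the north bank with the toad.  [the south bank: the worm | the north bank: the gecko, the mantis, the moth, the snake, the toad]
10. Courier goes back to the south bank alone.  [the south bank: the worm | the north bank: the gecko, the mantis, the moth, the snake, the toad]
11. Courier goes to the north bank with the worm.  [the south bank: — | the north bank: the gecko, the mantis, the moth, the snake, the toad, the worm]

11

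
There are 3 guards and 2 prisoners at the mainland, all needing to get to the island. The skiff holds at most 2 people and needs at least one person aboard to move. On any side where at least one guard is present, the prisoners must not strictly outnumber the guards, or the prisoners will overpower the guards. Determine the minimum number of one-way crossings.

7

Counting alone: each trip to the island takes at most 2 across and each return brings at least 1 back, so after t trips out (and t−1 returns) at most 2t − (t−1) of the 5 are across; that first reaches 5 at t = 4, so at least 7 crossings are needed.
The plan below uses exactly 7 crossings, so it is optimal:
1. 2 prisoners → the island.  (the mainland: 3G 0P; the island: 0G 2P)
2. 1 prisoner ← the mainland.  (the mainland: 3G 1P; the island: 0G 1P)
3. 2 guards → the island.  (the mainland: 1G 1P; the island: 2G 1P)
4. 1 guard ← the mainland.  (the mainland: 2G 1P; the island: 1G 1P)
5. 1 guard and 1 prisoner → the island.  (the mainland: 1G 0P; the island: 2G 2P)
6. 1 prisoner ← the mainland.  (the mainland: 1G 1P; the island: 2G 1P)
7. 1 guard and 1 prisoner → the island.  (the mainland: 0G 0P; the island: 3G 2P)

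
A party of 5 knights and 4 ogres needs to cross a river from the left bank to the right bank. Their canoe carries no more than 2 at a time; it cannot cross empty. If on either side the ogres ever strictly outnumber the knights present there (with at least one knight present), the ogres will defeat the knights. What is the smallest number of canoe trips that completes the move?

Counting alone: each trip to the right bank takes at most 2 across and each return brings at least 1 back, so after t trips out (and t−1 returns) at most 2t − (t−1) of the 9 are across; that first reaches 9 at t = 8, so at least 15 crossings are needed.
The plan below uses exactly 15 crossings, so it is optimal:
1. 2 ogres → the right bank.  (the left bank: 5K 2O; the right bank: 0K 2O)
2. 1 ogre ← the left bank.  (the left bank: 5K 3O; the right bank: 0K 1O)
3. 2 ogres → the right bank.  (the left bank: 5K 1O; the right bank: 0K 3O)
4. 1 ogre ← the left bank.  (the left bank: 5K 2O; the right bank: 0K 2O)
5. 2 knights → the right bank.  (the left bank: 3K 2O; the right bank: 2K 2O)
6. 1 ogre ← the left bank.  (the left bank: 3K 3O; the right bank: 2K 1O)
7. 1 knight and 1 ogre → the right bank.  (the left bank: 2K 2O; the right bank: 3K 2O)
8. 1 knight ← the left bank.  (the left bank: 3K 2O; the right bank: 2K 2O)
9. 1 knight and 1 ogre → the right bank.  (the left bank: 2K 1O; the right bank: 3K 3O)
10. 1 ogre ← the left bank.  (the left bank: 2K 2O; the right bank: 3K 2O)
11. 1 knight and 1 ogre → the right bank.  (the left bank: 1K 1O; the right bank: 4K 3O)
12. 1 knight ← the left bank.  (the left bank: 2K 1O; the right bank: 3K 3O)
13. 1 knight and 1 ogre → the right bank.  (the left bank: 1K 0O; the right bank: 4K 4O)
14. 1 ogre ← the left bank.  (the left bank: 1K 1O; the right bank: 4K 3O)
15. 1 knight and 1 ogre → the right bank.  (the left bank: 0K 0O; the right bank: 5K 4O)

15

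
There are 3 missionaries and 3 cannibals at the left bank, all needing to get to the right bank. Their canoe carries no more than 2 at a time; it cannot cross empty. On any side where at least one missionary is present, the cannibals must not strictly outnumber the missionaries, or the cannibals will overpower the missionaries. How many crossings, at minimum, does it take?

Counting alone: each trip to the right bank takes at most 2 across and each return brings at least 1 back, so after t trips out (and t−1 returns) at most 2t − (t−1) of the 6 are across; that first reaches 6 at t = 5, so at least 9 crossings are needed.
The safety rule pushes this higher. Following every safe sequence of crossings, the most of the 6 that can be at the right bank as the canoe arrives there on crossing 9 is 5 — never all 6.
So no plan with fewer than 11 crossings exists, and this one achieves 11:
1. 2 cannibals → the right bank.  (the left bank: 3M 1C; the right bank: 0M 2C)
2. 1 cannibal ← the left bank.  (the left bank: 3M 2C; the right bank: 0M 1C)
3. 2 cannibals → the right bank.  (the left bank: 3M 0C; the right bank: 0M 3C)
4. 1 cannibal ← the left bank.  (the left bank: 3M 1C; the right bank: 0M 2C)
5. 2 missionaries → the right bank.  (the left bank: 1M 1C; the right bank: 2M 2C)
6. 1 missionary and 1 cannibal ← the left bank.  (the left bank: 2M 2C; the right bank: 1M 1C)
7. 2 missionaries → the right bank.  (the left bank: 0M 2C; the right bank: 3M 1C)
8. 1 cannibal ← the left bank.  (the left bank: 0M 3C; the right bank: 3M 0C)
9. 2 cannibals → the right bank.  (the left bank: 0M 1C; the right bank: 3M 2C)
10. 1 cannibal ← the left bank.  (the left bank: 0M 2C; the right bank: 3M 1C)
11. 2 cannibals → the right bank.  (the left bank: 0M 0C; the right bank: 3M 3C)

11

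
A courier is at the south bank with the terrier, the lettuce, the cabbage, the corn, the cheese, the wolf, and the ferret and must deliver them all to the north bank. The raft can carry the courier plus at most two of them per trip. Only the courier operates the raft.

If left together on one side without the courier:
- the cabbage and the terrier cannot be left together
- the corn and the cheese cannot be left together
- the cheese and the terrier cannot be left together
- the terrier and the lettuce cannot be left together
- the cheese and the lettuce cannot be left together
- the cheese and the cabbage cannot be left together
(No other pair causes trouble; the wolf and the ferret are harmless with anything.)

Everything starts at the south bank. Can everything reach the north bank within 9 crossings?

No

Counting alone: the courier can take at most 2 across per trip to the north bank, so moving all 7 needs at least 4 loaded trips out, with a return between consecutive ones — at least 7 crossings.
The safety rule pushes this higher. Following every safe sequence of crossings, the most of the 7 that can be at the north bank as the raft arrives there on crossings 7, 9 is 5, 6 respectively — never all 7.
So the move cannot be finished within 9 crossings. (The shortest complete plan takes 11:)
1. Courier goes to the north bank with the cheese and the terrier.
2. Courier goes back to the south bank with the terrier.
3. Courier goes to the north bank with the corn and the terrier.
4. Courier goes back to the south bank with the cheese.
5. Courier goes to the north bank with the cabbage and the lettuce.
6. Courier goes back to the south bank with the terrier.
7. Courier goes to the north bank with the terrier and the wolf.
8. Courier goes back to the south bank with the terrier.
9. Courier goes to the north bank with the ferret and the terrier.
10. Courier goes back to the south bank with the terrier.
11. Courier goes to the north bank with the cheese and the terrier.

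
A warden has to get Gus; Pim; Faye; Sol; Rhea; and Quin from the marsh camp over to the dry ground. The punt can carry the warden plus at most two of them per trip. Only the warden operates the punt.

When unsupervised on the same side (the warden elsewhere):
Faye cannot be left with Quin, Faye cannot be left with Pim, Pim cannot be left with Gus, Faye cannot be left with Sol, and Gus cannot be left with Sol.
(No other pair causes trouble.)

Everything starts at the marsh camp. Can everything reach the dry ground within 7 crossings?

Yes

Yes — this plan uses 7 crossings (≤ 7):
1. Warden goes to the dry ground with Faye and Gus.  [the marsh camp: Pim, Quin, Rhea, Sol | the dry ground: Faye, Gus]
2. Warden goes back to the marsh camp alone.  [the marsh camp: Pim, Quin, Rhea, Sol | the dry ground: Faye, Gus]
3. Warden goes to the dry ground with Pim and Sol.  [the marsh camp: Quin, Rhea | the dry ground: Faye, Gus, Pim, Sol]
4. Warden goes back to the marsh camp with Faye and Gus.  [the marsh camp: Faye, Gus, Quin, Rhea | the dry ground: Pim, Sol]
5. Warden goes to the dry ground with Quin and Rhea.  [the marsh camp: Faye, Gus | the dry ground: Pim, Quin, Rhea, Sol]
6. Warden goes back to the marsh camp alone.  [the marsh camp: Faye, Gus | the dry ground: Pim, Quin, Rhea, Sol]
7. Warden goes to the dry ground with Faye and Gus.  [the marsh camp: — | the dry ground: Faye, Gus, Pim, Quin, Rhea, Sol]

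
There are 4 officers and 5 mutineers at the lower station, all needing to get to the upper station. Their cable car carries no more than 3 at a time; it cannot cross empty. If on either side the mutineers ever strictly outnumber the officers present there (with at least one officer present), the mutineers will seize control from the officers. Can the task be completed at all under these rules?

The mutineers already outnumber the officers at the lower station before anyone moves, so the starting position itself is disallowed.

No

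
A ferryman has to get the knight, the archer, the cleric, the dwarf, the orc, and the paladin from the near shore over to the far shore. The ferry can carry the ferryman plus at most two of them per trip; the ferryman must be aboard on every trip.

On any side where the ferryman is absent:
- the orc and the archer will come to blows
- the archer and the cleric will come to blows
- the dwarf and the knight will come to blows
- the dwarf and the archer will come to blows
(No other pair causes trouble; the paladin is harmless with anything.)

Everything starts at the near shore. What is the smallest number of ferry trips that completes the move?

Counting alone: the ferryman can take at most 2 across per trip to the far shore, so moving all 6 needs at least 3 loaded trips out, with a return between consecutive ones — at least 5 crossings.
The safety rule pushes this higher. Following every safe sequence of crossings, the most of the 6 that can be at the far shore as the ferry arrives there on crossing 5 is 5 — never all 6.
So no plan with fewer than 7 crossings exists, and this one achieves 7:
1. Ferryman goes to the far shore with the archer and the knight.
2. Ferryman goes back to the near shore alone.
3. Ferryman goes to the far shore with the paladin.
4. Ferryman goes back to the near shore alone.
5. Ferryman goes to the far shore with the cleric and the orc.
6. Ferryman goes back to the near shore with the archer.
7. Ferryman goes to the far shore with the archer and the dwarf.

7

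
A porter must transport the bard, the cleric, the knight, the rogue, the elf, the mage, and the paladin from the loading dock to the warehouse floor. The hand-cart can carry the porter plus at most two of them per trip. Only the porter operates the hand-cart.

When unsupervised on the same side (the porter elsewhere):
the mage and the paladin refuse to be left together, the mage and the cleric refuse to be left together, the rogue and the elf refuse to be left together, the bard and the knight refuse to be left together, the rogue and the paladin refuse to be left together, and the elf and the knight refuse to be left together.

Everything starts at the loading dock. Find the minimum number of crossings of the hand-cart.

impossible

Whatever the first load, the items left behind include a forbidden pair without the porter. No opening move is safe, so no plan exists.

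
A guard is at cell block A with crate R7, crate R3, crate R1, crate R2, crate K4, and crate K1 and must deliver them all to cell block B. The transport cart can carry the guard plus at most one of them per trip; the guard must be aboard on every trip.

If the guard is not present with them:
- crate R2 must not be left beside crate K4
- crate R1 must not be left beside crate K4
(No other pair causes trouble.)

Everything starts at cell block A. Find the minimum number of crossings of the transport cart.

Counting alone: the guard can take at most 1 across per trip to cell block B, so moving all 6 needs at least 6 loaded trips out, with a return between consecutive ones — at least 11 crossings.
The safety rule pushes this higher. Following every safe sequence of crossings, the most of the 6 that can be at cell block B as the transport cart arrives there on crossing 11 is 5 — never all 6.
So no plan with fewer than 13 crossings exists, and this one achieves 13:
1. Guard goes to cell block B with crate K4.  [cell block A: crate K1, crate R1, crate R2, crate R3, crate R7 | cell block B: crate K4]
2. Guard goes back to cell block A alone.  [cell block A: crate K1, crate R1, crate R2, crate R3, crate R7 | cell block B: crate K4]
3. Guard goes to cell block B with crate R7.  [cell block A: crate K1, crate R1, crate R2, crate R3 | cell block B: crate K4, crate R7]
4. Guard goes back to cell block A alone.  [cell block A: crate K1, crate R1, crate R2, crate R3 | cell block B: crate K4, crate R7]
5. Guard goes to cell block B with crate R3.  [cell block A: crate K1, crate R1, crate R2 | cell block B: crate K4, crate R3, crate R7]
6. Guard goes back to cell block A alone.  [cell block A: crate K1, crate R1, crate R2 | cell block B: crate K4, crate R3, crate R7]
7. Guard goes to cell block B with crate R1.  [cell block A: crate K1, crate R2 | cell block B: crate K4, crate R1, crate R3, crate R7]
8. Guard goes back to cell block A with crate K4.  [cell block A: crate K1, crate K4, crate R2 | cell block B: crate R1, crate R3, crate R7]
9. Guard goes to cell block B with crate R2.  [cell block A: crate K1, crate K4 | cell block B: crate R1, crate R2, crate R3, crate R7]
10. Guard goes back to cell block A alone.  [cell block A: crate K1, crate K4 | cell block B: crate R1, crate R2, crate R3, crate R7]
11. Guard goes to cell block B with crate K1.  [cell block A: crate K4 | cell block B: crate K1, crate R1, crate R2, crate R3, crate R7]
12. Guard goes back to cell block A alone.  [cell block A: crate K4 | cell block B: crate K1, crate R1, crate R2, crate R3, crate R7]
13. Guard goes to cell block B with crate K4.  [cell block A: — | cell block B: crate K1, crate K4, crate R1, crate R2, crate R3, crate R7]

13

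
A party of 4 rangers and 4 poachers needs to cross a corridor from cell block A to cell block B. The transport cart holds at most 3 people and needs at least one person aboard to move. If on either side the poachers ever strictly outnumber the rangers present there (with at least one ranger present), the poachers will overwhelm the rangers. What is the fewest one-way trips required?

9

Counting alone: each trip to cell block B takes at most 3 across and each return brings at least 1 back, so after t trips out (and t−1 returns) at most 3t − (t−1) of the 8 are across; that first reaches 8 at t = 4, so at least 7 crossings are needed.
The safety rule pushes this higher. Following every safe sequence of crossings, the most of the 8 that can be at cell block B as the transport cart arrives there on crossing 7 is 7 — never all 8.
So no plan with fewer than 9 crossings exists, and this one achieves 9:
1. 2 poachers → cell block B.  (cell block A: 4R 2P; cell block B: 0R 2P)
2. 1 poacher ← cell block A.  (cell block A: 4R 3P; cell block B: 0R 1P)
3. 3 poachers → cell block B.  (cell block A: 4R 0P; cell block B: 0R 4P)
4. 1 poacher ← cell block A.  (cell block A: 4R 1P; cell block B: 0R 3P)
5. 3 rangers → cell block B.  (cell block A: 1R 1P; cell block B: 3R 3P)
6. 1 ranger and 1 poacher ← cell block A.  (cell block A: 2R 2P; cell block B: 2R 2P)
7. 2 rangers → cell block B.  (cell block A: 0R 2P; cell block B: 4R 2P)
8. 1 poacher ← cell block A.  (cell block A: 0R 3P; cell block B: 4R 1P)
9. 3 poachers → cell block B.  (cell block A: 0R 0P; cell block B: 4R 4P)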